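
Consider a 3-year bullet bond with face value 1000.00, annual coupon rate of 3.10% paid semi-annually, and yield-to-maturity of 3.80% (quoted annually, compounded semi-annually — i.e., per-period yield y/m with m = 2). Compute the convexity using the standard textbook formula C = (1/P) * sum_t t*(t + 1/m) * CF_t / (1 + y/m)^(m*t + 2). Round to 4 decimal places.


Answer: Convexity = 9.6035

Derivation:
Coupon per period c = face * coupon_rate / m = 15.500000
Periods per year m = 2; per-period yield y/m = 0.019000
Number of cashflows N = 6
Cashflows (t years, CF_t, discount factor 1/(1+y/m)^(m*t), PV):
  t = 0.5000: CF_t = 15.500000, DF = 0.981354, PV = 15.210991
  t = 1.0000: CF_t = 15.500000, DF = 0.963056, PV = 14.927371
  t = 1.5000: CF_t = 15.500000, DF = 0.945099, PV = 14.649039
  t = 2.0000: CF_t = 15.500000, DF = 0.927477, PV = 14.375897
  t = 2.5000: CF_t = 15.500000, DF = 0.910184, PV = 14.107848
  t = 3.0000: CF_t = 1015.500000, DF = 0.893213, PV = 907.057511
Price P = sum_t PV_t = 980.328658
Convexity numerator sum_t t*(t + 1/m) * CF_t / (1+y/m)^(m*t + 2):
  t = 0.5000: term = 7.324520
  t = 1.0000: term = 21.563846
  t = 1.5000: term = 42.323545
  t = 2.0000: term = 69.223985
  t = 2.5000: term = 101.899880
  t = 3.0000: term = 9172.247283
Convexity = (1/P) * sum = 9414.583059 / 980.328658 = 9.603497


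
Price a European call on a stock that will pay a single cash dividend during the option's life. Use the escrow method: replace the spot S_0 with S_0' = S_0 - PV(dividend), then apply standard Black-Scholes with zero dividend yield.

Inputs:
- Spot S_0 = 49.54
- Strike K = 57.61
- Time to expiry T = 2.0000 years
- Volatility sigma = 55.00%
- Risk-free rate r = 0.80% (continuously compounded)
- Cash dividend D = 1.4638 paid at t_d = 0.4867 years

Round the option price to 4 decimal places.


Answer: Price = 11.8850

Derivation:
PV(D) = D * exp(-r * t_d) = 1.4638 * 0.99611397 = 1.45811163
S_0' = S_0 - PV(D) = 49.5400 - 1.45811163 = 48.08188837
d1 = (ln(S_0'/K) + (r + sigma^2/2)*T) / (sigma*sqrt(T)) = 0.17704591
d2 = d1 - sigma*sqrt(T) = -0.60077155
exp(-rT) = 0.98412732
N(d1) = 0.57026384; N(d2) = 0.27399608
C = S_0' * N(d1) - K * exp(-rT) * N(d2) = 48.08188837 * 0.57026384 - 57.6100 * 0.98412732 * 0.27399608 = 11.8850


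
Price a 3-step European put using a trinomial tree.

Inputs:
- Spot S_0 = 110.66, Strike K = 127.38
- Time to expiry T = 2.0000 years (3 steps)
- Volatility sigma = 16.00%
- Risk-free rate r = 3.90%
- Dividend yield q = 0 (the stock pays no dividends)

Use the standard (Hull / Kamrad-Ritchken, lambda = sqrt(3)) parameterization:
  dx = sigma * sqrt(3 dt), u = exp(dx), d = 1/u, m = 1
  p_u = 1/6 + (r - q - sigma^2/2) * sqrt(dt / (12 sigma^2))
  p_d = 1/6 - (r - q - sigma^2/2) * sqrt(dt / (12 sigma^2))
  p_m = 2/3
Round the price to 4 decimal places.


Answer: Price = V(0,0) = 14.6224

Derivation:
dt = T/N = 0.666667; dx = sigma*sqrt(3*dt) = 0.226274
u = exp(dx) = 1.253919; d = 1/u = 0.797499
p_u = 0.205263, p_m = 0.666667, p_d = 0.128070
Discount per step: exp(-r*dt) = 0.974335
Stock lattice S(k, j) with j the centered position index:
  k=0: S(0,+0) = 110.6600
  k=1: S(1,-1) = 88.2513; S(1,+0) = 110.6600; S(1,+1) = 138.7587
  k=2: S(2,-2) = 70.3803; S(2,-1) = 88.2513; S(2,+0) = 110.6600; S(2,+1) = 138.7587; S(2,+2) = 173.9923
  k=3: S(3,-3) = 56.1283; S(3,-2) = 70.3803; S(3,-1) = 88.2513; S(3,+0) = 110.6600; S(3,+1) = 138.7587; S(3,+2) = 173.9923; S(3,+3) = 218.1723
Terminal payoffs V(N, j) = max(K - S_T, 0):
  V(3,-3) = 71.251712; V(3,-2) = 56.999651; V(3,-1) = 39.128714; V(3,+0) = 16.720000; V(3,+1) = 0.000000; V(3,+2) = 0.000000; V(3,+3) = 0.000000
Backward induction: V(k, j) = exp(-r*dt) * [p_u * V(k+1, j+1) + p_m * V(k+1, j) + p_d * V(k+1, j-1)]
  V(2,-2) = exp(-r*dt) * [p_u*39.128714 + p_m*56.999651 + p_d*71.251712] = 53.741086
  V(2,-1) = exp(-r*dt) * [p_u*16.720000 + p_m*39.128714 + p_d*56.999651] = 35.872850
  V(2,+0) = exp(-r*dt) * [p_u*0.000000 + p_m*16.720000 + p_d*39.128714] = 15.743207
  V(2,+1) = exp(-r*dt) * [p_u*0.000000 + p_m*0.000000 + p_d*16.720000] = 2.086380
  V(2,+2) = exp(-r*dt) * [p_u*0.000000 + p_m*0.000000 + p_d*0.000000] = 0.000000
  V(1,-1) = exp(-r*dt) * [p_u*15.743207 + p_m*35.872850 + p_d*53.741086] = 33.156012
  V(1,+0) = exp(-r*dt) * [p_u*2.086380 + p_m*15.743207 + p_d*35.872850] = 15.119711
  V(1,+1) = exp(-r*dt) * [p_u*0.000000 + p_m*2.086380 + p_d*15.743207] = 3.319715
  V(0,+0) = exp(-r*dt) * [p_u*3.319715 + p_m*15.119711 + p_d*33.156012] = 14.622359


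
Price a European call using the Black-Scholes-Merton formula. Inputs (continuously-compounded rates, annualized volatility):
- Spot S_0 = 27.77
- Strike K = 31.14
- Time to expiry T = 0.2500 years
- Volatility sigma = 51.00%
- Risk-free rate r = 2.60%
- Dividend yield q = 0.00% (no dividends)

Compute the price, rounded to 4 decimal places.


d1 = (ln(S/K) + (r - q + 0.5*sigma^2) * T) / (sigma * sqrt(T)) = -0.29617398
d2 = d1 - sigma * sqrt(T) = -0.55117398
exp(-rT) = 0.99352108; exp(-qT) = 1.00000000
C = S_0 * exp(-qT) * N(d1) - K * exp(-rT) * N(d2)
N(d1) = 0.38354861; N(d2) = 0.29075721
C = 27.7700 * 1.00000000 * 0.38354861 - 31.1400 * 0.99352108 * 0.29075721 = 1.6556

Answer: Price = 1.6556


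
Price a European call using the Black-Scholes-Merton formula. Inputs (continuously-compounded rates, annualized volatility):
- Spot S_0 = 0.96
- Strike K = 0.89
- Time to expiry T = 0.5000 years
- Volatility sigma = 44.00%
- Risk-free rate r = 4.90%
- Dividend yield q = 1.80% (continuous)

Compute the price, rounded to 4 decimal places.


d1 = (ln(S/K) + (r - q + 0.5*sigma^2) * T) / (sigma * sqrt(T)) = 0.44872939
d2 = d1 - sigma * sqrt(T) = 0.13760241
exp(-rT) = 0.97579769; exp(-qT) = 0.99104038
C = S_0 * exp(-qT) * N(d1) - K * exp(-rT) * N(d2)
N(d1) = 0.67318656; N(d2) = 0.55472267
C = 0.9600 * 0.99104038 * 0.67318656 - 0.8900 * 0.97579769 * 0.55472267 = 0.1587

Answer: Price = 0.1587


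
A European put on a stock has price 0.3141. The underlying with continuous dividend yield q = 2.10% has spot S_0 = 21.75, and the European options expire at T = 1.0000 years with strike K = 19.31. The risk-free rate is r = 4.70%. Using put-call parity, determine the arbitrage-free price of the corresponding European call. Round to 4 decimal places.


Put-call parity: C - P = S_0 * exp(-qT) - K * exp(-rT).
S_0 * exp(-qT) = 21.7500 * 0.97921896 = 21.29801248
K * exp(-rT) = 19.3100 * 0.95408740 = 18.42342765
C = P + S*exp(-qT) - K*exp(-rT)
C = 0.3141 + 21.29801248 - 18.42342765 = 3.1887

Answer: Call price = 3.1887


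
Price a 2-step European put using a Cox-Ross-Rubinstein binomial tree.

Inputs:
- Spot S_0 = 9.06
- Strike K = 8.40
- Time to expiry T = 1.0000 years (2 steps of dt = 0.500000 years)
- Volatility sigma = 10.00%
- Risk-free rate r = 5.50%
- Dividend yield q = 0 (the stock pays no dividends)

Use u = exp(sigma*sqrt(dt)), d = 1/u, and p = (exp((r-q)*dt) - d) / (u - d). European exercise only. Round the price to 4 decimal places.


dt = T/N = 0.500000
u = exp(sigma*sqrt(dt)) = 1.073271; d = 1/u = 0.931731
p = (exp((r-q)*dt) - d) / (u - d) = 0.679318
Discount per step: exp(-r*dt) = 0.972875
Stock lattice S(k, i) with i counting down-moves:
  k=0: S(0,0) = 9.0600
  k=1: S(1,0) = 9.7238; S(1,1) = 8.4415
  k=2: S(2,0) = 10.4363; S(2,1) = 9.0600; S(2,2) = 7.8652
Terminal payoffs V(N, i) = max(K - S_T, 0):
  V(2,0) = 0.000000; V(2,1) = 0.000000; V(2,2) = 0.534802
Backward induction: V(k, i) = exp(-r*dt) * [p * V(k+1, i) + (1-p) * V(k+1, i+1)].
  V(1,0) = exp(-r*dt) * [p*0.000000 + (1-p)*0.000000] = 0.000000
  V(1,1) = exp(-r*dt) * [p*0.000000 + (1-p)*0.534802] = 0.166849
  V(0,0) = exp(-r*dt) * [p*0.000000 + (1-p)*0.166849] = 0.052054

Answer: Price = V(0,0) = 0.0521


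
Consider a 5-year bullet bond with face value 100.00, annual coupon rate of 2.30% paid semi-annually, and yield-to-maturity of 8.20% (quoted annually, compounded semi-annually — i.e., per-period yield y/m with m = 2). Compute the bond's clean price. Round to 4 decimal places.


Coupon per period c = face * coupon_rate / m = 1.150000
Periods per year m = 2; per-period yield y/m = 0.041000
Number of cashflows N = 10
Cashflows (t years, CF_t, discount factor 1/(1+y/m)^(m*t), PV):
  t = 0.5000: CF_t = 1.150000, DF = 0.960615, PV = 1.104707
  t = 1.0000: CF_t = 1.150000, DF = 0.922781, PV = 1.061198
  t = 1.5000: CF_t = 1.150000, DF = 0.886437, PV = 1.019402
  t = 2.0000: CF_t = 1.150000, DF = 0.851524, PV = 0.979253
  t = 2.5000: CF_t = 1.150000, DF = 0.817987, PV = 0.940685
  t = 3.0000: CF_t = 1.150000, DF = 0.785770, PV = 0.903636
  t = 3.5000: CF_t = 1.150000, DF = 0.754823, PV = 0.868046
  t = 4.0000: CF_t = 1.150000, DF = 0.725094, PV = 0.833858
  t = 4.5000: CF_t = 1.150000, DF = 0.696536, PV = 0.801016
  t = 5.0000: CF_t = 101.150000, DF = 0.669103, PV = 67.679726
Price P = sum_t PV_t = 76.191527

Answer: Price = 76.1915


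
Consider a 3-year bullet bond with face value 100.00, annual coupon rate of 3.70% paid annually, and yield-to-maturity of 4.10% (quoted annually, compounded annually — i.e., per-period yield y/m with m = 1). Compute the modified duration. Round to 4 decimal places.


Answer: Modified duration = 2.7796

Derivation:
Coupon per period c = face * coupon_rate / m = 3.700000
Periods per year m = 1; per-period yield y/m = 0.041000
Number of cashflows N = 3
Cashflows (t years, CF_t, discount factor 1/(1+y/m)^(m*t), PV):
  t = 1.0000: CF_t = 3.700000, DF = 0.960615, PV = 3.554275
  t = 2.0000: CF_t = 3.700000, DF = 0.922781, PV = 3.414289
  t = 3.0000: CF_t = 103.700000, DF = 0.886437, PV = 91.923503
Price P = sum_t PV_t = 98.892067
First compute Macaulay numerator sum_t t * PV_t:
  t * PV_t at t = 1.0000: 3.554275
  t * PV_t at t = 2.0000: 6.828578
  t * PV_t at t = 3.0000: 275.770510
Macaulay duration D = 286.153363 / 98.892067 = 2.893593
Modified duration = D / (1 + y/m) = 2.893593 / (1 + 0.041000) = 2.779628


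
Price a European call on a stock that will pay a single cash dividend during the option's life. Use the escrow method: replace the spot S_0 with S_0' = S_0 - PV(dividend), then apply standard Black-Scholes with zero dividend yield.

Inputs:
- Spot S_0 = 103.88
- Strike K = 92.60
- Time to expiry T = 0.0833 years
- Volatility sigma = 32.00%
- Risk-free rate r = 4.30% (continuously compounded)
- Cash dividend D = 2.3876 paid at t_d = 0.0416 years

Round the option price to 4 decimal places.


Answer: Price = 9.9276

Derivation:
PV(D) = D * exp(-r * t_d) = 2.3876 * 0.99821280 = 2.38333288
S_0' = S_0 - PV(D) = 103.8800 - 2.38333288 = 101.49666712
d1 = (ln(S_0'/K) + (r + sigma^2/2)*T) / (sigma*sqrt(T)) = 1.07824063
d2 = d1 - sigma*sqrt(T) = 0.98588306
exp(-rT) = 0.99642451
N(d1) = 0.85953681; N(d2) = 0.83790475
C = S_0' * N(d1) - K * exp(-rT) * N(d2) = 101.49666712 * 0.85953681 - 92.6000 * 0.99642451 * 0.83790475 = 9.9276


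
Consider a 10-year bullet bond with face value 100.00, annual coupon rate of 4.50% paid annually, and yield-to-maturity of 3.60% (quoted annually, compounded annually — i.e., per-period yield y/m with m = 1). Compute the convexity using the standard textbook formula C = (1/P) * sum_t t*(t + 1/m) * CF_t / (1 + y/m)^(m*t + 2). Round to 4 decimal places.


Answer: Convexity = 80.0596

Derivation:
Coupon per period c = face * coupon_rate / m = 4.500000
Periods per year m = 1; per-period yield y/m = 0.036000
Number of cashflows N = 10
Cashflows (t years, CF_t, discount factor 1/(1+y/m)^(m*t), PV):
  t = 1.0000: CF_t = 4.500000, DF = 0.965251, PV = 4.343629
  t = 2.0000: CF_t = 4.500000, DF = 0.931709, PV = 4.192692
  t = 3.0000: CF_t = 4.500000, DF = 0.899333, PV = 4.047000
  t = 4.0000: CF_t = 4.500000, DF = 0.868082, PV = 3.906371
  t = 5.0000: CF_t = 4.500000, DF = 0.837917, PV = 3.770628
  t = 6.0000: CF_t = 4.500000, DF = 0.808801, PV = 3.639603
  t = 7.0000: CF_t = 4.500000, DF = 0.780696, PV = 3.513130
  t = 8.0000: CF_t = 4.500000, DF = 0.753567, PV = 3.391052
  t = 9.0000: CF_t = 4.500000, DF = 0.727381, PV = 3.273216
  t = 10.0000: CF_t = 104.500000, DF = 0.702106, PV = 73.370037
Price P = sum_t PV_t = 107.447360
Convexity numerator sum_t t*(t + 1/m) * CF_t / (1+y/m)^(m*t + 2):
  t = 1.0000: term = 8.094001
  t = 2.0000: term = 23.438226
  t = 3.0000: term = 45.247541
  t = 4.0000: term = 72.792054
  t = 5.0000: term = 105.393901
  t = 6.0000: term = 142.424191
  t = 7.0000: term = 183.300117
  t = 8.0000: term = 227.482219
  t = 9.0000: term = 274.471789
  t = 10.0000: term = 7519.551026
Convexity = (1/P) * sum = 8602.195066 / 107.447360 = 80.059623


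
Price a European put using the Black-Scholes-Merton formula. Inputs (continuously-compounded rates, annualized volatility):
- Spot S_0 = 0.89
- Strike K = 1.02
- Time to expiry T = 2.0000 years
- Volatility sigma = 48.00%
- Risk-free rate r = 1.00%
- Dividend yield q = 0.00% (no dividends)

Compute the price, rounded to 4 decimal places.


d1 = (ln(S/K) + (r - q + 0.5*sigma^2) * T) / (sigma * sqrt(T)) = 0.16803149
d2 = d1 - sigma * sqrt(T) = -0.51079102
exp(-rT) = 0.98019867; exp(-qT) = 1.00000000
P = K * exp(-rT) * N(-d2) - S_0 * exp(-qT) * N(-d1)
N(-d1) = 0.43327925; N(-d2) = 0.69525130
P = 1.0200 * 0.98019867 * 0.69525130 - 0.8900 * 1.00000000 * 0.43327925 = 0.3095

Answer: Price = 0.3095


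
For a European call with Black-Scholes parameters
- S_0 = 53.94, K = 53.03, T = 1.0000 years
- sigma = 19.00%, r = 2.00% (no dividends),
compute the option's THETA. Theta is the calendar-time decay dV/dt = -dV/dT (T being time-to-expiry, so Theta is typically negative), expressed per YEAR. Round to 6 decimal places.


d1 = 0.2898132977; d2 = 0.0998132977
phi(d1) = 0.3825352753; exp(-qT) = 1.0000000000; exp(-rT) = 0.9801986733
Theta = -S*exp(-qT)*phi(d1)*sigma/(2*sqrt(T)) - r*K*exp(-rT)*N(d2) + q*S*exp(-qT)*N(d1)
N(d1) = 0.6140204629; N(d2) = 0.5397537246; sqrt(T) = 1.0000000000
Term 1 = -53.9400 * 1.0000000000 * 0.3825352753 * 0.1900 / (2 * 1.0000000000) = -1.9602255112
Term 2 = -0.0200 * 53.0300 * 0.9801986733 * 0.5397537246 = -0.5611272774
Term 3 = 0 (no dividend yield, q = 0)
Theta = -1.9602255112 + (-0.5611272774) + (0.0000000000) = -2.521353

Answer: Theta = -2.521353


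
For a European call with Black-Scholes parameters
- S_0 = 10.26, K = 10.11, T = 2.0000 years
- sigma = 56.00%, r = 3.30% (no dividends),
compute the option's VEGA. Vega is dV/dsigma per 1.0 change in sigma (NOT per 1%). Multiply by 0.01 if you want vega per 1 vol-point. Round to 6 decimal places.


d1 = 0.4979140467; d2 = -0.2940455483
phi(d1) = 0.3524319475; exp(-qT) = 1.0000000000; exp(-rT) = 0.9361308643
Vega = S * exp(-qT) * phi(d1) * sqrt(T) = 10.2600 * 1.0000000000 * 0.3524319475 * 1.4142135624 = 5.113728

Answer: Vega = 5.113728


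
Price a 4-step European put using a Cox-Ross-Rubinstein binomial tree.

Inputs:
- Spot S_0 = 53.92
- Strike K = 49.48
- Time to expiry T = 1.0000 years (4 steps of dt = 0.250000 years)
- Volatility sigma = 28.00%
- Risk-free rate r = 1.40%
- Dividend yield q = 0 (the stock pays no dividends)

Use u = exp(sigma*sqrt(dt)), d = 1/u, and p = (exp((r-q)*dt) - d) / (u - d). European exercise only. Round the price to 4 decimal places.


Answer: Price = V(0,0) = 3.7172

Derivation:
dt = T/N = 0.250000
u = exp(sigma*sqrt(dt)) = 1.150274; d = 1/u = 0.869358
p = (exp((r-q)*dt) - d) / (u - d) = 0.477538
Discount per step: exp(-r*dt) = 0.996506
Stock lattice S(k, i) with i counting down-moves:
  k=0: S(0,0) = 53.9200
  k=1: S(1,0) = 62.0228; S(1,1) = 46.8758
  k=2: S(2,0) = 71.3432; S(2,1) = 53.9200; S(2,2) = 40.7519
  k=3: S(3,0) = 82.0642; S(3,1) = 62.0228; S(3,2) = 46.8758; S(3,3) = 35.4280
  k=4: S(4,0) = 94.3963; S(4,1) = 71.3432; S(4,2) = 53.9200; S(4,3) = 40.7519; S(4,4) = 30.7996
Terminal payoffs V(N, i) = max(K - S_T, 0):
  V(4,0) = 0.000000; V(4,1) = 0.000000; V(4,2) = 0.000000; V(4,3) = 8.728141; V(4,4) = 18.680407
Backward induction: V(k, i) = exp(-r*dt) * [p * V(k+1, i) + (1-p) * V(k+1, i+1)].
  V(3,0) = exp(-r*dt) * [p*0.000000 + (1-p)*0.000000] = 0.000000
  V(3,1) = exp(-r*dt) * [p*0.000000 + (1-p)*0.000000] = 0.000000
  V(3,2) = exp(-r*dt) * [p*0.000000 + (1-p)*8.728141] = 4.544188
  V(3,3) = exp(-r*dt) * [p*8.728141 + (1-p)*18.680407] = 13.879158
  V(2,0) = exp(-r*dt) * [p*0.000000 + (1-p)*0.000000] = 0.000000
  V(2,1) = exp(-r*dt) * [p*0.000000 + (1-p)*4.544188] = 2.365870
  V(2,2) = exp(-r*dt) * [p*4.544188 + (1-p)*13.879158] = 9.388437
  V(1,0) = exp(-r*dt) * [p*0.000000 + (1-p)*2.365870] = 1.231758
  V(1,1) = exp(-r*dt) * [p*2.365870 + (1-p)*9.388437] = 6.013808
  V(0,0) = exp(-r*dt) * [p*1.231758 + (1-p)*6.013808] = 3.717164


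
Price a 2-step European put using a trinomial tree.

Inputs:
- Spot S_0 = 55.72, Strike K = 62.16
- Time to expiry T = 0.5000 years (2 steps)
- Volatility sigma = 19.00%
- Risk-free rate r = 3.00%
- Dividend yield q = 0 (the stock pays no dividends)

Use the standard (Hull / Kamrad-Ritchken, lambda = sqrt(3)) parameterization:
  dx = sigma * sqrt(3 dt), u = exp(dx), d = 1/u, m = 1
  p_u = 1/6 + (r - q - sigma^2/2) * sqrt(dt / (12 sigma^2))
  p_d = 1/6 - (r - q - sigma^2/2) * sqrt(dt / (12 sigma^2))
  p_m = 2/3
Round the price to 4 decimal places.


Answer: Price = V(0,0) = 6.7937

Derivation:
dt = T/N = 0.250000; dx = sigma*sqrt(3*dt) = 0.164545
u = exp(dx) = 1.178856; d = 1/u = 0.848280
p_u = 0.175745, p_m = 0.666667, p_d = 0.157589
Discount per step: exp(-r*dt) = 0.992528
Stock lattice S(k, j) with j the centered position index:
  k=0: S(0,+0) = 55.7200
  k=1: S(1,-1) = 47.2661; S(1,+0) = 55.7200; S(1,+1) = 65.6859
  k=2: S(2,-2) = 40.0949; S(2,-1) = 47.2661; S(2,+0) = 55.7200; S(2,+1) = 65.6859; S(2,+2) = 77.4342
Terminal payoffs V(N, j) = max(K - S_T, 0):
  V(2,-2) = 22.065086; V(2,-1) = 14.893853; V(2,+0) = 6.440000; V(2,+1) = 0.000000; V(2,+2) = 0.000000
Backward induction: V(k, j) = exp(-r*dt) * [p_u * V(k+1, j+1) + p_m * V(k+1, j) + p_d * V(k+1, j-1)]
  V(1,-1) = exp(-r*dt) * [p_u*6.440000 + p_m*14.893853 + p_d*22.065086] = 14.429609
  V(1,+0) = exp(-r*dt) * [p_u*0.000000 + p_m*6.440000 + p_d*14.893853] = 6.590818
  V(1,+1) = exp(-r*dt) * [p_u*0.000000 + p_m*0.000000 + p_d*6.440000] = 1.007287
  V(0,+0) = exp(-r*dt) * [p_u*1.007287 + p_m*6.590818 + p_d*14.429609] = 6.793701


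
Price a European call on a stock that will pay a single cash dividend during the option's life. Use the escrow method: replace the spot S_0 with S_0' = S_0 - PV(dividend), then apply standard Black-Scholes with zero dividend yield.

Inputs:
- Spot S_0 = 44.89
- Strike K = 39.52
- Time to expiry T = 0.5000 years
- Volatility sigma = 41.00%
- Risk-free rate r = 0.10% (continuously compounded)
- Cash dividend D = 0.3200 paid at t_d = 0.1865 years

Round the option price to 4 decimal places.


PV(D) = D * exp(-r * t_d) = 0.3200 * 0.99981352 = 0.31994033
S_0' = S_0 - PV(D) = 44.8900 - 0.31994033 = 44.57005967
d1 = (ln(S_0'/K) + (r + sigma^2/2)*T) / (sigma*sqrt(T)) = 0.56147884
d2 = d1 - sigma*sqrt(T) = 0.27156506
exp(-rT) = 0.99950012
N(d1) = 0.71276442; N(d2) = 0.60702177
C = S_0' * N(d1) - K * exp(-rT) * N(d2) = 44.57005967 * 0.71276442 - 39.5200 * 0.99950012 * 0.60702177 = 7.7904

Answer: Price = 7.7904


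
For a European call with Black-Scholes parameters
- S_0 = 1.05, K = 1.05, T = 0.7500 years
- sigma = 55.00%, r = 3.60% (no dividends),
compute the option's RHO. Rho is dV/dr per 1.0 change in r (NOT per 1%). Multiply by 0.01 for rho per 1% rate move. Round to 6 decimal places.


Answer: Rho = 0.328070

Derivation:
d1 = 0.2948422852; d2 = -0.1814716869
phi(d1) = 0.3819733185; exp(-qT) = 1.0000000000; exp(-rT) = 0.9733612415
N(d2) = 0.4279986774
Rho = K*T*exp(-rT)*N(d2) = 1.0500 * 0.7500 * 0.9733612415 * 0.4279986774 = 0.328070


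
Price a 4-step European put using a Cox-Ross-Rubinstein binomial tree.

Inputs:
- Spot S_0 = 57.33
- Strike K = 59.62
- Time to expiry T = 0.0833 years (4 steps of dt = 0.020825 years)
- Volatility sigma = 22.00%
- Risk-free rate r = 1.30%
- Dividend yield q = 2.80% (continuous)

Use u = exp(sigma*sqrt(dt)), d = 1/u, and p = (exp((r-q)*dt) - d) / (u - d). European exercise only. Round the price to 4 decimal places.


Answer: Price = V(0,0) = 3.0147

Derivation:
dt = T/N = 0.020825
u = exp(sigma*sqrt(dt)) = 1.032257; d = 1/u = 0.968751
p = (exp((r-q)*dt) - d) / (u - d) = 0.487146
Discount per step: exp(-r*dt) = 0.999729
Stock lattice S(k, i) with i counting down-moves:
  k=0: S(0,0) = 57.3300
  k=1: S(1,0) = 59.1793; S(1,1) = 55.5385
  k=2: S(2,0) = 61.0883; S(2,1) = 57.3300; S(2,2) = 53.8029
  k=3: S(3,0) = 63.0588; S(3,1) = 59.1793; S(3,2) = 55.5385; S(3,3) = 52.1216
  k=4: S(4,0) = 65.0929; S(4,1) = 61.0883; S(4,2) = 57.3300; S(4,3) = 53.8029; S(4,4) = 50.4929
Terminal payoffs V(N, i) = max(K - S_T, 0):
  V(4,0) = 0.000000; V(4,1) = 0.000000; V(4,2) = 2.290000; V(4,3) = 5.817054; V(4,4) = 9.127117
Backward induction: V(k, i) = exp(-r*dt) * [p * V(k+1, i) + (1-p) * V(k+1, i+1)].
  V(3,0) = exp(-r*dt) * [p*0.000000 + (1-p)*0.000000] = 0.000000
  V(3,1) = exp(-r*dt) * [p*0.000000 + (1-p)*2.290000] = 1.174119
  V(3,2) = exp(-r*dt) * [p*2.290000 + (1-p)*5.817054] = 4.097756
  V(3,3) = exp(-r*dt) * [p*5.817054 + (1-p)*9.127117] = 7.512600
  V(2,0) = exp(-r*dt) * [p*0.000000 + (1-p)*1.174119] = 0.601989
  V(2,1) = exp(-r*dt) * [p*1.174119 + (1-p)*4.097756] = 2.672795
  V(2,2) = exp(-r*dt) * [p*4.097756 + (1-p)*7.512600] = 5.847490
  V(1,0) = exp(-r*dt) * [p*0.601989 + (1-p)*2.672795] = 1.663560
  V(1,1) = exp(-r*dt) * [p*2.672795 + (1-p)*5.847490] = 4.299787
  V(0,0) = exp(-r*dt) * [p*1.663560 + (1-p)*4.299787] = 3.014744


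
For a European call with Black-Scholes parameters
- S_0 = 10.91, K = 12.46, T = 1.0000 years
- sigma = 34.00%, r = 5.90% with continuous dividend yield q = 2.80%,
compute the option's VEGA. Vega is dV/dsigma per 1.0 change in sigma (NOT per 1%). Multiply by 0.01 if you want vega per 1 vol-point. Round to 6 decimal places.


d1 = -0.1295403339; d2 = -0.4695403339
phi(d1) = 0.3956090186; exp(-qT) = 0.9723883668; exp(-rT) = 0.9427067692
Vega = S * exp(-qT) * phi(d1) * sqrt(T) = 10.9100 * 0.9723883668 * 0.3956090186 * 1.0000000000 = 4.196920

Answer: Vega = 4.196920


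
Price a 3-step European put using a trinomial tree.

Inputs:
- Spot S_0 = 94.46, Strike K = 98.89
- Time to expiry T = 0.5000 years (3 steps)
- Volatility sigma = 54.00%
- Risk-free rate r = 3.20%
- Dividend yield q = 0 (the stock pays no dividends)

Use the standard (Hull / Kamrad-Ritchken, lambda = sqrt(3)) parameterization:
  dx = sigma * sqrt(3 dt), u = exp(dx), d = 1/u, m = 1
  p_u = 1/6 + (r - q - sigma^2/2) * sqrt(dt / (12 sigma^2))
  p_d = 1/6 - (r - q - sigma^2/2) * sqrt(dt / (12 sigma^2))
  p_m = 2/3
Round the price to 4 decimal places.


dt = T/N = 0.166667; dx = sigma*sqrt(3*dt) = 0.381838
u = exp(dx) = 1.464974; d = 1/u = 0.682606
p_u = 0.141831, p_m = 0.666667, p_d = 0.191503
Discount per step: exp(-r*dt) = 0.994681
Stock lattice S(k, j) with j the centered position index:
  k=0: S(0,+0) = 94.4600
  k=1: S(1,-1) = 64.4789; S(1,+0) = 94.4600; S(1,+1) = 138.3815
  k=2: S(2,-2) = 44.0137; S(2,-1) = 64.4789; S(2,+0) = 94.4600; S(2,+1) = 138.3815; S(2,+2) = 202.7253
  k=3: S(3,-3) = 30.0440; S(3,-2) = 44.0137; S(3,-1) = 64.4789; S(3,+0) = 94.4600; S(3,+1) = 138.3815; S(3,+2) = 202.7253; S(3,+3) = 296.9873
Terminal payoffs V(N, j) = max(K - S_T, 0):
  V(3,-3) = 68.845985; V(3,-2) = 54.876292; V(3,-1) = 34.411051; V(3,+0) = 4.430000; V(3,+1) = 0.000000; V(3,+2) = 0.000000; V(3,+3) = 0.000000
Backward induction: V(k, j) = exp(-r*dt) * [p_u * V(k+1, j+1) + p_m * V(k+1, j) + p_d * V(k+1, j-1)]
  V(2,-2) = exp(-r*dt) * [p_u*34.411051 + p_m*54.876292 + p_d*68.845985] = 54.358242
  V(2,-1) = exp(-r*dt) * [p_u*4.430000 + p_m*34.411051 + p_d*54.876292] = 33.896703
  V(2,+0) = exp(-r*dt) * [p_u*0.000000 + p_m*4.430000 + p_d*34.411051] = 9.492381
  V(2,+1) = exp(-r*dt) * [p_u*0.000000 + p_m*0.000000 + p_d*4.430000] = 0.843844
  V(2,+2) = exp(-r*dt) * [p_u*0.000000 + p_m*0.000000 + p_d*0.000000] = 0.000000
  V(1,-1) = exp(-r*dt) * [p_u*9.492381 + p_m*33.896703 + p_d*54.358242] = 34.171130
  V(1,+0) = exp(-r*dt) * [p_u*0.843844 + p_m*9.492381 + p_d*33.896703] = 12.870422
  V(1,+1) = exp(-r*dt) * [p_u*0.000000 + p_m*0.843844 + p_d*9.492381] = 2.367718
  V(0,+0) = exp(-r*dt) * [p_u*2.367718 + p_m*12.870422 + p_d*34.171130] = 15.377726

Answer: Price = V(0,0) = 15.3777


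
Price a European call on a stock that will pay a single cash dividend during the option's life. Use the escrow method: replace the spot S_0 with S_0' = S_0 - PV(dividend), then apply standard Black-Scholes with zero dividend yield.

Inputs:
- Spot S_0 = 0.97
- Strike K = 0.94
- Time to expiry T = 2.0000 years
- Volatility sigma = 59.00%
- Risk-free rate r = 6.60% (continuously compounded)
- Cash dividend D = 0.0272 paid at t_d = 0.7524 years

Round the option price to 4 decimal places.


PV(D) = D * exp(-r * t_d) = 0.0272 * 0.95155442 = 0.02588228
S_0' = S_0 - PV(D) = 0.9700 - 0.02588228 = 0.94411772
d1 = (ln(S_0'/K) + (r + sigma^2/2)*T) / (sigma*sqrt(T)) = 0.58063173
d2 = d1 - sigma*sqrt(T) = -0.25375427
exp(-rT) = 0.87634100
N(d1) = 0.71925566; N(d2) = 0.39984270
C = S_0' * N(d1) - K * exp(-rT) * N(d2) = 0.94411772 * 0.71925566 - 0.9400 * 0.87634100 * 0.39984270 = 0.3497

Answer: Price = 0.3497


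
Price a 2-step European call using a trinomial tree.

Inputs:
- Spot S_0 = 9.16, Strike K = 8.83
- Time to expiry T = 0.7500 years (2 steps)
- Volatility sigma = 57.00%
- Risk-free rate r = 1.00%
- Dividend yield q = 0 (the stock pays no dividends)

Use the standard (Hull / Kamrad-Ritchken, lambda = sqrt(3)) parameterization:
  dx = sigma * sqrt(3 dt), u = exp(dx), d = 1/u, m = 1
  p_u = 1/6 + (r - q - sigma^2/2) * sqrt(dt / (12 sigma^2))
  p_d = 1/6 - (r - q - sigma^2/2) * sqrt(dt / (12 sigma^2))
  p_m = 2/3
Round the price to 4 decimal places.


dt = T/N = 0.375000; dx = sigma*sqrt(3*dt) = 0.604576
u = exp(dx) = 1.830476; d = 1/u = 0.546306
p_u = 0.119387, p_m = 0.666667, p_d = 0.213947
Discount per step: exp(-r*dt) = 0.996257
Stock lattice S(k, j) with j the centered position index:
  k=0: S(0,+0) = 9.1600
  k=1: S(1,-1) = 5.0042; S(1,+0) = 9.1600; S(1,+1) = 16.7672
  k=2: S(2,-2) = 2.7338; S(2,-1) = 5.0042; S(2,+0) = 9.1600; S(2,+1) = 16.7672; S(2,+2) = 30.6919
Terminal payoffs V(N, j) = max(S_T - K, 0):
  V(2,-2) = 0.000000; V(2,-1) = 0.000000; V(2,+0) = 0.330000; V(2,+1) = 7.937164; V(2,+2) = 21.861900
Backward induction: V(k, j) = exp(-r*dt) * [p_u * V(k+1, j+1) + p_m * V(k+1, j) + p_d * V(k+1, j-1)]
  V(1,-1) = exp(-r*dt) * [p_u*0.330000 + p_m*0.000000 + p_d*0.000000] = 0.039250
  V(1,+0) = exp(-r*dt) * [p_u*7.937164 + p_m*0.330000 + p_d*0.000000] = 1.163221
  V(1,+1) = exp(-r*dt) * [p_u*21.861900 + p_m*7.937164 + p_d*0.330000] = 7.942225
  V(0,+0) = exp(-r*dt) * [p_u*7.942225 + p_m*1.163221 + p_d*0.039250] = 1.725591

Answer: Price = V(0,0) = 1.7256


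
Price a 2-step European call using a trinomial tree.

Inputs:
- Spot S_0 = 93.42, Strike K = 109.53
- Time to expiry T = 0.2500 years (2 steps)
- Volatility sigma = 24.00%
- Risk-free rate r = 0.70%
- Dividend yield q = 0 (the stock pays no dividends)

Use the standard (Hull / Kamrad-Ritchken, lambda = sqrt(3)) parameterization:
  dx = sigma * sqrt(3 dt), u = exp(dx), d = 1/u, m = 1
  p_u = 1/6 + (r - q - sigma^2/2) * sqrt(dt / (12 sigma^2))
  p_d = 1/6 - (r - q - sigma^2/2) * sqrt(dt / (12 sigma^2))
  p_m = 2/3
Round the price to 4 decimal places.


Answer: Price = V(0,0) = 0.3910

Derivation:
dt = T/N = 0.125000; dx = sigma*sqrt(3*dt) = 0.146969
u = exp(dx) = 1.158319; d = 1/u = 0.863320
p_u = 0.157396, p_m = 0.666667, p_d = 0.175937
Discount per step: exp(-r*dt) = 0.999125
Stock lattice S(k, j) with j the centered position index:
  k=0: S(0,+0) = 93.4200
  k=1: S(1,-1) = 80.6514; S(1,+0) = 93.4200; S(1,+1) = 108.2101
  k=2: S(2,-2) = 69.6280; S(2,-1) = 80.6514; S(2,+0) = 93.4200; S(2,+1) = 108.2101; S(2,+2) = 125.3418
Terminal payoffs V(N, j) = max(S_T - K, 0):
  V(2,-2) = 0.000000; V(2,-1) = 0.000000; V(2,+0) = 0.000000; V(2,+1) = 0.000000; V(2,+2) = 15.811777
Backward induction: V(k, j) = exp(-r*dt) * [p_u * V(k+1, j+1) + p_m * V(k+1, j) + p_d * V(k+1, j-1)]
  V(1,-1) = exp(-r*dt) * [p_u*0.000000 + p_m*0.000000 + p_d*0.000000] = 0.000000
  V(1,+0) = exp(-r*dt) * [p_u*0.000000 + p_m*0.000000 + p_d*0.000000] = 0.000000
  V(1,+1) = exp(-r*dt) * [p_u*15.811777 + p_m*0.000000 + p_d*0.000000] = 2.486534
  V(0,+0) = exp(-r*dt) * [p_u*2.486534 + p_m*0.000000 + p_d*0.000000] = 0.391028


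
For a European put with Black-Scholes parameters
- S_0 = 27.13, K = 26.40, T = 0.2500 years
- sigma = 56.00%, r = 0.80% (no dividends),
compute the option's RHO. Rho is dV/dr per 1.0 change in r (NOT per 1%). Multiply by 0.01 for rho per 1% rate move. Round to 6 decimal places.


Answer: Rho = -3.386521

Derivation:
d1 = 0.2445575590; d2 = -0.0354424410
phi(d1) = 0.3871888451; exp(-qT) = 1.0000000000; exp(-rT) = 0.9980019987
N(-d2) = 0.5141365285
Rho = -K*T*exp(-rT)*N(-d2) = -26.4000 * 0.2500 * 0.9980019987 * 0.5141365285 = -3.386521


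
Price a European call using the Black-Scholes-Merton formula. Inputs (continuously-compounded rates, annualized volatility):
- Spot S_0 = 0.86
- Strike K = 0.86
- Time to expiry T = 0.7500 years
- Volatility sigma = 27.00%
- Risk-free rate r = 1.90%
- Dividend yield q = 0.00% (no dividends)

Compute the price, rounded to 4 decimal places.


d1 = (ln(S/K) + (r - q + 0.5*sigma^2) * T) / (sigma * sqrt(T)) = 0.17785596
d2 = d1 - sigma * sqrt(T) = -0.05597090
exp(-rT) = 0.98585105; exp(-qT) = 1.00000000
C = S_0 * exp(-qT) * N(d1) - K * exp(-rT) * N(d2)
N(d1) = 0.57058195; N(d2) = 0.47768249
C = 0.8600 * 1.00000000 * 0.57058195 - 0.8600 * 0.98585105 * 0.47768249 = 0.0857

Answer: Price = 0.0857


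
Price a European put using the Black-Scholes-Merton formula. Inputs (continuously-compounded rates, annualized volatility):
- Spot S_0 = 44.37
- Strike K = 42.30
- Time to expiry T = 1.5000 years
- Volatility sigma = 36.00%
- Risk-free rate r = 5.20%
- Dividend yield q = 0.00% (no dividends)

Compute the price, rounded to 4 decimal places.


d1 = (ln(S/K) + (r - q + 0.5*sigma^2) * T) / (sigma * sqrt(T)) = 0.50572093
d2 = d1 - sigma * sqrt(T) = 0.06481277
exp(-rT) = 0.92496443; exp(-qT) = 1.00000000
P = K * exp(-rT) * N(-d2) - S_0 * exp(-qT) * N(-d1)
N(-d1) = 0.30652629; N(-d2) = 0.47416154
P = 42.3000 * 0.92496443 * 0.47416154 - 44.3700 * 1.00000000 * 0.30652629 = 4.9515

Answer: Price = 4.9515


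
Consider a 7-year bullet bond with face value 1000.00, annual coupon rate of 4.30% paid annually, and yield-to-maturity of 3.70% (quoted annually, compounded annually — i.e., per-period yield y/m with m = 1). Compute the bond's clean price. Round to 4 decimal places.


Coupon per period c = face * coupon_rate / m = 43.000000
Periods per year m = 1; per-period yield y/m = 0.037000
Number of cashflows N = 7
Cashflows (t years, CF_t, discount factor 1/(1+y/m)^(m*t), PV):
  t = 1.0000: CF_t = 43.000000, DF = 0.964320, PV = 41.465767
  t = 2.0000: CF_t = 43.000000, DF = 0.929913, PV = 39.986274
  t = 3.0000: CF_t = 43.000000, DF = 0.896734, PV = 38.559570
  t = 4.0000: CF_t = 43.000000, DF = 0.864739, PV = 37.183771
  t = 5.0000: CF_t = 43.000000, DF = 0.833885, PV = 35.857060
  t = 6.0000: CF_t = 43.000000, DF = 0.804132, PV = 34.577685
  t = 7.0000: CF_t = 1043.000000, DF = 0.775441, PV = 808.784861
Price P = sum_t PV_t = 1036.414989

Answer: Price = 1036.4150


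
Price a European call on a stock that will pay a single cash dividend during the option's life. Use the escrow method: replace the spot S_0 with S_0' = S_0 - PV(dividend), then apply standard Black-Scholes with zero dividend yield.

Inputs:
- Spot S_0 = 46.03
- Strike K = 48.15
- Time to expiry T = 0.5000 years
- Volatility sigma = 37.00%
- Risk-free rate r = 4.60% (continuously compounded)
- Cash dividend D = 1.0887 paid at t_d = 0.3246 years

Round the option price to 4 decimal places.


PV(D) = D * exp(-r * t_d) = 1.0887 * 0.98517932 = 1.07256473
S_0' = S_0 - PV(D) = 46.0300 - 1.07256473 = 44.95743527
d1 = (ln(S_0'/K) + (r + sigma^2/2)*T) / (sigma*sqrt(T)) = -0.04349654
d2 = d1 - sigma*sqrt(T) = -0.30512605
exp(-rT) = 0.97726248
N(d1) = 0.48265286; N(d2) = 0.38013508
C = S_0' * N(d1) - K * exp(-rT) * N(d2) = 44.95743527 * 0.48265286 - 48.1500 * 0.97726248 * 0.38013508 = 3.8115

Answer: Price = 3.8115


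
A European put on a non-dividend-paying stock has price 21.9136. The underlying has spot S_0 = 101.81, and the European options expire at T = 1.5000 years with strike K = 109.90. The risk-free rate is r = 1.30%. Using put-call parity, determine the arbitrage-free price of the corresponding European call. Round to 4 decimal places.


Answer: Call price = 15.9459

Derivation:
Put-call parity: C - P = S_0 * exp(-qT) - K * exp(-rT).
S_0 * exp(-qT) = 101.8100 * 1.00000000 = 101.81000000
K * exp(-rT) = 109.9000 * 0.98068890 = 107.77770958
C = P + S*exp(-qT) - K*exp(-rT)
C = 21.9136 + 101.81000000 - 107.77770958 = 15.9459


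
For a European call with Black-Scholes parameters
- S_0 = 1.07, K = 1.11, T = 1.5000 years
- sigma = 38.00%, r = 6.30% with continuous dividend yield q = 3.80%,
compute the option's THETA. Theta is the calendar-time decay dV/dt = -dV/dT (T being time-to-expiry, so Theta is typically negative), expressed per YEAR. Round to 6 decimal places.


Answer: Theta = -0.064096

Derivation:
d1 = 0.2344175288; d2 = -0.2309855223
phi(d1) = 0.3881302413; exp(-qT) = 0.9445940694; exp(-rT) = 0.9098277346
Theta = -S*exp(-qT)*phi(d1)*sigma/(2*sqrt(T)) - r*K*exp(-rT)*N(d2) + q*S*exp(-qT)*N(d1)
N(d1) = 0.5926695742; N(d2) = 0.4086630247; sqrt(T) = 1.2247448714
Term 1 = -1.0700 * 0.9445940694 * 0.3881302413 * 0.3800 / (2 * 1.2247448714) = -0.0608575474
Term 2 = -0.0630 * 1.1100 * 0.9098277346 * 0.4086630247 = -0.0260008799
Term 3 = 0.0380 * 1.0700 * 0.9445940694 * 0.5926695742 = 0.0227627758
Theta = -0.0608575474 + (-0.0260008799) + (0.0227627758) = -0.064096


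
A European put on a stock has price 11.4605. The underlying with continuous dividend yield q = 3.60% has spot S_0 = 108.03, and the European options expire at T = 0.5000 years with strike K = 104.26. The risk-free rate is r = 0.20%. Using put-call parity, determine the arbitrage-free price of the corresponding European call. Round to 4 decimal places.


Answer: Call price = 13.4076

Derivation:
Put-call parity: C - P = S_0 * exp(-qT) - K * exp(-rT).
S_0 * exp(-qT) = 108.0300 * 0.98216103 = 106.10285633
K * exp(-rT) = 104.2600 * 0.99900050 = 104.15579211
C = P + S*exp(-qT) - K*exp(-rT)
C = 11.4605 + 106.10285633 - 104.15579211 = 13.4076


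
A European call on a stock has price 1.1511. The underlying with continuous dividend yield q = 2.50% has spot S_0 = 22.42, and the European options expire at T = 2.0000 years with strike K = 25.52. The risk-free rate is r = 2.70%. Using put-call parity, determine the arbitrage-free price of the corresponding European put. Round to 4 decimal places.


Put-call parity: C - P = S_0 * exp(-qT) - K * exp(-rT).
S_0 * exp(-qT) = 22.4200 * 0.95122942 = 21.32656370
K * exp(-rT) = 25.5200 * 0.94743211 = 24.17846736
P = C - S*exp(-qT) + K*exp(-rT)
P = 1.1511 - 21.32656370 + 24.17846736 = 4.0030

Answer: Put price = 4.0030


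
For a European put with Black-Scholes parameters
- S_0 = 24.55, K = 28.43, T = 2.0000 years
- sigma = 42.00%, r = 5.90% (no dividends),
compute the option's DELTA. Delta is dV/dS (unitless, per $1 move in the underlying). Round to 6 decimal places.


d1 = 0.2486102061; d2 = -0.3453594901
phi(d1) = 0.3868021138; exp(-qT) = 1.0000000000; exp(-rT) = 0.8886960526
N(-d1) = 0.4018311565
Delta = -exp(-qT) * N(-d1) = -1.0000000000 * 0.4018311565 = -0.401831

Answer: Delta = -0.401831


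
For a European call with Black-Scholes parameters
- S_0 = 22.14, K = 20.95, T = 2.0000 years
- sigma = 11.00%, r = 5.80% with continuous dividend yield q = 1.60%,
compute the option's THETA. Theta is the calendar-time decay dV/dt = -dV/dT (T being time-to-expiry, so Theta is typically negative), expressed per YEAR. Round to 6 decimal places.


Answer: Theta = -0.779063

Derivation:
d1 = 0.9728971695; d2 = 0.8173336777
phi(d1) = 0.2485271996; exp(-qT) = 0.9685065821; exp(-rT) = 0.8904752233
Theta = -S*exp(-qT)*phi(d1)*sigma/(2*sqrt(T)) - r*K*exp(-rT)*N(d2) + q*S*exp(-qT)*N(d1)
N(d1) = 0.8346977941; N(d2) = 0.7931311171; sqrt(T) = 1.4142135624
Term 1 = -22.1400 * 0.9685065821 * 0.2485271996 * 0.1100 / (2 * 1.4142135624) = -0.2072534702
Term 2 = -0.0580 * 20.9500 * 0.8904752233 * 0.7931311171 = -0.8581809108
Term 3 = 0.0160 * 22.1400 * 0.9685065821 * 0.8346977941 = 0.2863712674
Theta = -0.2072534702 + (-0.8581809108) + (0.2863712674) = -0.779063


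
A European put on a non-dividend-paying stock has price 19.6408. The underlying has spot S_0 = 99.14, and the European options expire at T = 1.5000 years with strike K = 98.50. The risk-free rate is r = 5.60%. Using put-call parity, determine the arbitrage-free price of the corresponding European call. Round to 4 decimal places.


Put-call parity: C - P = S_0 * exp(-qT) - K * exp(-rT).
S_0 * exp(-qT) = 99.1400 * 1.00000000 = 99.14000000
K * exp(-rT) = 98.5000 * 0.91943126 = 90.56397873
C = P + S*exp(-qT) - K*exp(-rT)
C = 19.6408 + 99.14000000 - 90.56397873 = 28.2168

Answer: Call price = 28.2168


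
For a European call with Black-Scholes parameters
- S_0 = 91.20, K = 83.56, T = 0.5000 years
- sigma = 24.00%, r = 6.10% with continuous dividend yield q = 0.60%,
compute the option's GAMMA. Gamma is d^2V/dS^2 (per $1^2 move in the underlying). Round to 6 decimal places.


Answer: Gamma = 0.019217

Derivation:
d1 = 0.7624376534; d2 = 0.5927320259
phi(d1) = 0.2983183360; exp(-qT) = 0.9970044955; exp(-rT) = 0.9699604321
Gamma = exp(-qT) * phi(d1) / (S * sigma * sqrt(T)) = 0.9970044955 * 0.2983183360 / (91.2000 * 0.2400 * 0.7071067812) = 0.019217


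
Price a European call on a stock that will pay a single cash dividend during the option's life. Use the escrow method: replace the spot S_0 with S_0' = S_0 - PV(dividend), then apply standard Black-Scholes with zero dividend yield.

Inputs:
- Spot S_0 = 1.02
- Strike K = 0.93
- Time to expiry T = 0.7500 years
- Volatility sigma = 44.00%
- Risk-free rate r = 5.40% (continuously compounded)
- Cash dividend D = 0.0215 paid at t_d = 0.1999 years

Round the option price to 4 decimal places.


Answer: Price = 0.2018

Derivation:
PV(D) = D * exp(-r * t_d) = 0.0215 * 0.98926345 = 0.02126916
S_0' = S_0 - PV(D) = 1.0200 - 0.02126916 = 0.99873084
d1 = (ln(S_0'/K) + (r + sigma^2/2)*T) / (sigma*sqrt(T)) = 0.48392639
d2 = d1 - sigma*sqrt(T) = 0.10287522
exp(-rT) = 0.96030916
N(d1) = 0.68578095; N(d2) = 0.54096900
C = S_0' * N(d1) - K * exp(-rT) * N(d2) = 0.99873084 * 0.68578095 - 0.9300 * 0.96030916 * 0.54096900 = 0.2018


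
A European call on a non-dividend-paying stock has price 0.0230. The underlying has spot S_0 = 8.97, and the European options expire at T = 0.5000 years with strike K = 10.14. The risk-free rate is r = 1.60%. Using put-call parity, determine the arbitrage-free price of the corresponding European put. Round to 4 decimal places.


Answer: Put price = 1.1122

Derivation:
Put-call parity: C - P = S_0 * exp(-qT) - K * exp(-rT).
S_0 * exp(-qT) = 8.9700 * 1.00000000 = 8.97000000
K * exp(-rT) = 10.1400 * 0.99203191 = 10.05920362
P = C - S*exp(-qT) + K*exp(-rT)
P = 0.0230 - 8.97000000 + 10.05920362 = 1.1122


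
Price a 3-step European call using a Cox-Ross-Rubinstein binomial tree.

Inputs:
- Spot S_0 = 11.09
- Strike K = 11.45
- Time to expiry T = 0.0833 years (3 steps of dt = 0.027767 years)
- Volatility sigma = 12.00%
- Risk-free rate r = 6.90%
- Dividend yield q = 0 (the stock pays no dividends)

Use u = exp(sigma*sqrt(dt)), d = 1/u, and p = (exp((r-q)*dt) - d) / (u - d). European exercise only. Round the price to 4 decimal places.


dt = T/N = 0.027767
u = exp(sigma*sqrt(dt)) = 1.020197; d = 1/u = 0.980203
p = (exp((r-q)*dt) - d) / (u - d) = 0.542951
Discount per step: exp(-r*dt) = 0.998086
Stock lattice S(k, i) with i counting down-moves:
  k=0: S(0,0) = 11.0900
  k=1: S(1,0) = 11.3140; S(1,1) = 10.8704
  k=2: S(2,0) = 11.5425; S(2,1) = 11.0900; S(2,2) = 10.6552
  k=3: S(3,0) = 11.7756; S(3,1) = 11.3140; S(3,2) = 10.8704; S(3,3) = 10.4443
Terminal payoffs V(N, i) = max(S_T - K, 0):
  V(3,0) = 0.325626; V(3,1) = 0.000000; V(3,2) = 0.000000; V(3,3) = 0.000000
Backward induction: V(k, i) = exp(-r*dt) * [p * V(k+1, i) + (1-p) * V(k+1, i+1)].
  V(2,0) = exp(-r*dt) * [p*0.325626 + (1-p)*0.000000] = 0.176461
  V(2,1) = exp(-r*dt) * [p*0.000000 + (1-p)*0.000000] = 0.000000
  V(2,2) = exp(-r*dt) * [p*0.000000 + (1-p)*0.000000] = 0.000000
  V(1,0) = exp(-r*dt) * [p*0.176461 + (1-p)*0.000000] = 0.095626
  V(1,1) = exp(-r*dt) * [p*0.000000 + (1-p)*0.000000] = 0.000000
  V(0,0) = exp(-r*dt) * [p*0.095626 + (1-p)*0.000000] = 0.051821

Answer: Price = V(0,0) = 0.0518
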